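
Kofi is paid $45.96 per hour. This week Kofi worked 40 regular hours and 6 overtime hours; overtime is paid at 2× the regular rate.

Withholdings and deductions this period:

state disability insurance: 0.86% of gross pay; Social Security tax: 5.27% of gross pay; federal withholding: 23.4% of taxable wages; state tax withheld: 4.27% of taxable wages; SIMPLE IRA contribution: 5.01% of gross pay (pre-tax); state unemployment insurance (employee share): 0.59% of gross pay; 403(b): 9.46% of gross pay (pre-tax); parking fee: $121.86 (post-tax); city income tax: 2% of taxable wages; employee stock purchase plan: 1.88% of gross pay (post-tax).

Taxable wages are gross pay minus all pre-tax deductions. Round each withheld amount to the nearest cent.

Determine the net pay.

$1,110.23

Regular pay: 40 × $45.96 = $1,838.40
Overtime pay: 6 × $45.96 × 2 = $551.52
Gross pay = $1,838.40 + $551.52 = $2,389.92
403(b): $2,389.92 × 0.0946 = $226.09
SIMPLE IRA contribution: $2,389.92 × 0.0501 = $119.73
Pre-tax total = $226.09 + $119.73 = $345.82
Taxable wages = $2,389.92 − $345.82 = $2,044.10
State tax withheld: $2,044.10 × 0.0427 = $87.28
City income tax: $2,044.10 × 0.02 = $40.88
Federal withholding: $2,044.10 × 0.234 = $478.32
State unemployment insurance (employee share): $2,389.92 × 0.0059 = $14.10
Social Security tax: $2,389.92 × 0.0527 = $125.95
State disability insurance: $2,389.92 × 0.0086 = $20.55
Employee stock purchase plan: $2,389.92 × 0.0188 = $44.93
Parking fee: $121.86
Total deductions = $226.09 + $119.73 + $87.28 + $40.88 + $478.32 + $14.10 + $125.95 + $20.55 + $44.93 + $121.86 = $1,279.69
Net pay = $2,389.92 − $1,279.69 = $1,110.23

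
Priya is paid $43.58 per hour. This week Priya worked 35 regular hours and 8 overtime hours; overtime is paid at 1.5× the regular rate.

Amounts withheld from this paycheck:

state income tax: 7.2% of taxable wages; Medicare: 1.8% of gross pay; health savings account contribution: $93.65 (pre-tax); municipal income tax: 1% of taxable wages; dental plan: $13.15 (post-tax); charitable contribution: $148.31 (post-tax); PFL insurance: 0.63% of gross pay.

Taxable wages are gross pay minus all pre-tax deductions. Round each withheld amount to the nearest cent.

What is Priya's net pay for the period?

Regular pay: 35 × $43.58 = $1,525.30
Overtime pay: 8 × $43.58 × 1.5 = $522.96
Gross pay = $1,525.30 + $522.96 = $2,048.26
Health savings account contribution: $93.65
Taxable wages = $2,048.26 − $93.65 = $1,954.61
State income tax: $1,954.61 × 0.072 = $140.73
Municipal income tax: $1,954.61 × 0.01 = $19.55
PFL insurance: $2,048.26 × 0.0063 = $12.90
Medicare: $2,048.26 × 0.018 = $36.87
Dental plan: $13.15
Charitable contribution: $148.31
Total deductions = $93.65 + $140.73 + $19.55 + $12.90 + $36.87 + $13.15 + $148.31 = $465.16
Net pay = $2,048.26 − $465.16 = $1,583.10

$1,583.10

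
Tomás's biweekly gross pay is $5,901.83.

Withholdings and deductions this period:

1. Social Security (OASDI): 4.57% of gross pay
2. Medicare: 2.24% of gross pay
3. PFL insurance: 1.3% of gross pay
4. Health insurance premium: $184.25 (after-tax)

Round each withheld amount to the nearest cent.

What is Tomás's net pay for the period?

$5,238.95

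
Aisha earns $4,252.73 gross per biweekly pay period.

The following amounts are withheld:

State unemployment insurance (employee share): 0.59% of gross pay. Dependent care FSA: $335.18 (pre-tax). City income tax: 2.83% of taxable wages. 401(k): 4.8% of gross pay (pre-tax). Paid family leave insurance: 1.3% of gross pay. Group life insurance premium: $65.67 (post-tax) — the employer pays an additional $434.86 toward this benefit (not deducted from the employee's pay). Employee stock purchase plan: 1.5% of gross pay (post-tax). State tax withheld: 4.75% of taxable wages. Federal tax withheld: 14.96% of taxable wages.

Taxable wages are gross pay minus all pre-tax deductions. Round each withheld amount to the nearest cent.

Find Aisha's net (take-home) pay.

$2,666.57

Dependent care FSA: $335.18
401(k): $4,252.73 × 0.048 = $204.13
Pre-tax total = $335.18 + $204.13 = $539.31
Taxable wages = $4,252.73 − $539.31 = $3,713.42
Federal tax withheld: $3,713.42 × 0.1496 = $555.53
State tax withheld: $3,713.42 × 0.0475 = $176.39
City income tax: $3,713.42 × 0.0283 = $105.09
State unemployment insurance (employee share): $4,252.73 × 0.0059 = $25.09
Paid family leave insurance: $4,252.73 × 0.013 = $55.29
Group life insurance premium: $65.67
Employee stock purchase plan: $4,252.73 × 0.015 = $63.79
(Employer's $434.86 toward group life insurance premium is not withheld from the employee.)
Total deductions = $335.18 + $204.13 + $555.53 + $176.39 + $105.09 + $25.09 + $55.29 + $65.67 + $63.79 = $1,586.16
Net pay = $4,252.73 − $1,586.16 = $2,666.57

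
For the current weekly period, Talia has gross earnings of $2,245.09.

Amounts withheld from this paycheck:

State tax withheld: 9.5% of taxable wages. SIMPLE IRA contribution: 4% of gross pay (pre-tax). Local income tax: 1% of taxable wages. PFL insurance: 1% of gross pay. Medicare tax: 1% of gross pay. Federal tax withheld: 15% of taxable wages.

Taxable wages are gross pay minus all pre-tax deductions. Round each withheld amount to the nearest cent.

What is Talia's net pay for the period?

$1,560.80

SIMPLE IRA contribution: $2,245.09 × 0.04 = $89.80
Taxable wages = $2,245.09 − $89.80 = $2,155.29
State tax withheld: $2,155.29 × 0.095 = $204.75
Federal tax withheld: $2,155.29 × 0.15 = $323.29
Local income tax: $2,155.29 × 0.01 = $21.55
PFL insurance: $2,245.09 × 0.01 = $22.45
Medicare tax: $2,245.09 × 0.01 = $22.45
Total deductions = $89.80 + $204.75 + $323.29 + $21.55 + $22.45 + $22.45 = $684.29
Net pay = $2,245.09 − $684.29 = $1,560.80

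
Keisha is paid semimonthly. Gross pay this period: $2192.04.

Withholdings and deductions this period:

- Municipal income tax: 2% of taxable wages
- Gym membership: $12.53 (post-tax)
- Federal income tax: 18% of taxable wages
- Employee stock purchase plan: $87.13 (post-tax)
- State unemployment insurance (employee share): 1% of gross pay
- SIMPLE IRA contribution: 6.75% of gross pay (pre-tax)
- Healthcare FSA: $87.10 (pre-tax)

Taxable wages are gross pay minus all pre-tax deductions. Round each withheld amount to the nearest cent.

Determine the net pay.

Healthcare FSA: $87.10
SIMPLE IRA contribution: $2192.04 × 0.0675 = $147.96
Pre-tax total = $87.10 + $147.96 = $235.06
Taxable wages = $2192.04 − $235.06 = $1956.98
Municipal income tax: $1956.98 × 0.02 = $39.14
Federal income tax: $1956.98 × 0.18 = $352.26
State unemployment insurance (employee share): $2192.04 × 0.01 = $21.92
Employee stock purchase plan: $87.13
Gym membership: $12.53
Total deductions = $87.10 + $147.96 + $39.14 + $352.26 + $21.92 + $87.13 + $12.53 = $748.04
Net pay = $2192.04 − $748.04 = $1444.00

$1444.00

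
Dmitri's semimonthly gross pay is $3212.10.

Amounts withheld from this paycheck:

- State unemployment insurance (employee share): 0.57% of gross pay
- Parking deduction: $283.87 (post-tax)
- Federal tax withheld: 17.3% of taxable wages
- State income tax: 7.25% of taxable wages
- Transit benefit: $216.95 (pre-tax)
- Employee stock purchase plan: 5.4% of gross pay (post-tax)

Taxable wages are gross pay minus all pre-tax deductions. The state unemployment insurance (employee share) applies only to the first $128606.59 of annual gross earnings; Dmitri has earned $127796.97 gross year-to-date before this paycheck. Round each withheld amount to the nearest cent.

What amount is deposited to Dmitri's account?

$1797.91

Transit benefit: $216.95
Taxable wages = $3212.10 − $216.95 = $2995.15
Federal tax withheld: $2995.15 × 0.173 = $518.16
State income tax: $2995.15 × 0.0725 = $217.15
State unemployment insurance (employee share): only $128606.59 − $127796.97 = $809.62 of this check is subject → $809.62 × 0.0057 = $4.61
Parking deduction: $283.87
Employee stock purchase plan: $3212.10 × 0.054 = $173.45
Total deductions = $216.95 + $518.16 + $217.15 + $4.61 + $283.87 + $173.45 = $1414.19
Net pay = $3212.10 − $1414.19 = $1797.91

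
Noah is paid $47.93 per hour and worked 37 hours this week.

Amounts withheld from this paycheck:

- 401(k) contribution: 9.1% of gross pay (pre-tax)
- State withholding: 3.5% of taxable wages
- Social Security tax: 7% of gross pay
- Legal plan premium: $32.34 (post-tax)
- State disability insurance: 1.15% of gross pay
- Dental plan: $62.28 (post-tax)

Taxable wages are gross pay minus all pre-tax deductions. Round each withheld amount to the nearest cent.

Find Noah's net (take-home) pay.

Gross pay: 37 × $47.93 = $1,773.41
401(k) contribution: $1,773.41 × 0.091 = $161.38
Taxable wages = $1,773.41 − $161.38 = $1,612.03
State withholding: $1,612.03 × 0.035 = $56.42
State disability insurance: $1,773.41 × 0.0115 = $20.39
Social Security tax: $1,773.41 × 0.07 = $124.14
Legal plan premium: $32.34
Dental plan: $62.28
Total deductions = $161.38 + $56.42 + $20.39 + $124.14 + $32.34 + $62.28 = $456.95
Net pay = $1,773.41 − $456.95 = $1,316.46

$1,316.46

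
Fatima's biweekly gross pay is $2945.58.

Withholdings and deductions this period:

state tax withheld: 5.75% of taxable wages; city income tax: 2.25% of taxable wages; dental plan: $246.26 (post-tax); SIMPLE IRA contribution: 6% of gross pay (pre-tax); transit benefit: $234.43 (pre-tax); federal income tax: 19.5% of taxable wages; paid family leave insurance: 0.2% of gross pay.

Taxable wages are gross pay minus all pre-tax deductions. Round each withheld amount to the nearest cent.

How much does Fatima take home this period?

$1585.31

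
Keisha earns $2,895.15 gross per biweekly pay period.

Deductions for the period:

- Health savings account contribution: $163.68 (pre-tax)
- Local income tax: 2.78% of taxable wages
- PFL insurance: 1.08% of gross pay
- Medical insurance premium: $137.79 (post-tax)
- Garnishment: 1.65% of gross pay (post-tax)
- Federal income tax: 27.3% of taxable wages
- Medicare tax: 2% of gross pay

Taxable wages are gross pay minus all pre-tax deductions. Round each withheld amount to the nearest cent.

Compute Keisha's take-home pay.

$1,635.12

Health savings account contribution: $163.68
Taxable wages = $2,895.15 − $163.68 = $2,731.47
Federal income tax: $2,731.47 × 0.273 = $745.69
Local income tax: $2,731.47 × 0.0278 = $75.93
PFL insurance: $2,895.15 × 0.0108 = $31.27
Medicare tax: $2,895.15 × 0.02 = $57.90
Garnishment: $2,895.15 × 0.0165 = $47.77
Medical insurance premium: $137.79
Total deductions = $163.68 + $745.69 + $75.93 + $31.27 + $57.90 + $47.77 + $137.79 = $1,260.03
Net pay = $2,895.15 − $1,260.03 = $1,635.12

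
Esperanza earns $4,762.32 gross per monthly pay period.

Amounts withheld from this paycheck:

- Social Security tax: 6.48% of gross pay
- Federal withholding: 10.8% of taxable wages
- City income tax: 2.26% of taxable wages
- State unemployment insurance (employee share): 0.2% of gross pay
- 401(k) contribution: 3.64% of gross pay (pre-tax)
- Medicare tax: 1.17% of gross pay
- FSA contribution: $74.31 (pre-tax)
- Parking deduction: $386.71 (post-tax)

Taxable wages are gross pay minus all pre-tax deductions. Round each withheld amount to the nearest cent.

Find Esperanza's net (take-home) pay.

FSA contribution: $74.31
401(k) contribution: $4,762.32 × 0.0364 = $173.35
Pre-tax total = $74.31 + $173.35 = $247.66
Taxable wages = $4,762.32 − $247.66 = $4,514.66
Federal withholding: $4,514.66 × 0.108 = $487.58
City income tax: $4,514.66 × 0.0226 = $102.03
State unemployment insurance (employee share): $4,762.32 × 0.002 = $9.52
Social Security tax: $4,762.32 × 0.0648 = $308.60
Medicare tax: $4,762.32 × 0.0117 = $55.72
Parking deduction: $386.71
Total deductions = $74.31 + $173.35 + $487.58 + $102.03 + $9.52 + $308.60 + $55.72 + $386.71 = $1,597.82
Net pay = $4,762.32 − $1,597.82 = $3,164.50

$3,164.50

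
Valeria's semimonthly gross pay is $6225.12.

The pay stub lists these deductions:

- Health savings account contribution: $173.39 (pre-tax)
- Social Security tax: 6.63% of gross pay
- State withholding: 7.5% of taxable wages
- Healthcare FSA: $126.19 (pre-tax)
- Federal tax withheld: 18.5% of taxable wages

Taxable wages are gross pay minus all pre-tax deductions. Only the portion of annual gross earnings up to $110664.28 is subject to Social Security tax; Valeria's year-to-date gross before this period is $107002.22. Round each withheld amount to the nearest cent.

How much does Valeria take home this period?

Health savings account contribution: $173.39
Healthcare FSA: $126.19
Pre-tax total = $173.39 + $126.19 = $299.58
Taxable wages = $6225.12 − $299.58 = $5925.54
Federal tax withheld: $5925.54 × 0.185 = $1096.22
State withholding: $5925.54 × 0.075 = $444.42
Social Security tax: only $110664.28 − $107002.22 = $3662.06 of this check is subject → $3662.06 × 0.0663 = $242.79
Total deductions = $173.39 + $126.19 + $1096.22 + $444.42 + $242.79 = $2083.01
Net pay = $6225.12 − $2083.01 = $4142.11

$4142.11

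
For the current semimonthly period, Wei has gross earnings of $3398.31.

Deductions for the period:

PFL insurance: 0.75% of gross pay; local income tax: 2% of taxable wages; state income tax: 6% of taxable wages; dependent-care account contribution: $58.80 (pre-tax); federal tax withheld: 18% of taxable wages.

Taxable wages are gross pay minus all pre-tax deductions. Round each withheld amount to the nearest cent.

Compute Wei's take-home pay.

Dependent-care account contribution: $58.80
Taxable wages = $3398.31 − $58.80 = $3339.51
State income tax: $3339.51 × 0.06 = $200.37
Federal tax withheld: $3339.51 × 0.18 = $601.11
Local income tax: $3339.51 × 0.02 = $66.79
PFL insurance: $3398.31 × 0.0075 = $25.49
Total deductions = $58.80 + $200.37 + $601.11 + $66.79 + $25.49 = $952.56
Net pay = $3398.31 − $952.56 = $2445.75

$2445.75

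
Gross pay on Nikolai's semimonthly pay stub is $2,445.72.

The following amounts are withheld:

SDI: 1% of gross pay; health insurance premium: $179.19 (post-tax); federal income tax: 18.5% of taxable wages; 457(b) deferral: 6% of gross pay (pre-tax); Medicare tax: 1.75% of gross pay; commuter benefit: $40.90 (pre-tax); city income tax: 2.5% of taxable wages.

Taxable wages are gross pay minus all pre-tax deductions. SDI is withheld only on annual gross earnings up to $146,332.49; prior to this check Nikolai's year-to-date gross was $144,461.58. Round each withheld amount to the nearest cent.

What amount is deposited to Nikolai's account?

Commuter benefit: $40.90
457(b) deferral: $2,445.72 × 0.06 = $146.74
Pre-tax total = $40.90 + $146.74 = $187.64
Taxable wages = $2,445.72 − $187.64 = $2,258.08
City income tax: $2,258.08 × 0.025 = $56.45
Federal income tax: $2,258.08 × 0.185 = $417.74
Medicare tax: $2,445.72 × 0.0175 = $42.80
SDI: only $146,332.49 − $144,461.58 = $1,870.91 of this check is subject → $1,870.91 × 0.01 = $18.71
Health insurance premium: $179.19
Total deductions = $40.90 + $146.74 + $56.45 + $417.74 + $42.80 + $18.71 + $179.19 = $902.53
Net pay = $2,445.72 − $902.53 = $1,543.19

$1,543.19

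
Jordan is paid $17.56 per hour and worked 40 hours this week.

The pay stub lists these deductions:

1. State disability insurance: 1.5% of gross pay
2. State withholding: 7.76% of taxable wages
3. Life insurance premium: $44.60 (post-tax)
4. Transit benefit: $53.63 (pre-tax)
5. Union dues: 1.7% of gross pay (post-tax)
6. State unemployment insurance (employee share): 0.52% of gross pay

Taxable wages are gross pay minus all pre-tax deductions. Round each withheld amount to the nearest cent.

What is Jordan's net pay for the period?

$527.70

Gross pay: 40 × $17.56 = $702.40
Transit benefit: $53.63
Taxable wages = $702.40 − $53.63 = $648.77
State withholding: $648.77 × 0.0776 = $50.34
State disability insurance: $702.40 × 0.015 = $10.54
State unemployment insurance (employee share): $702.40 × 0.0052 = $3.65
Life insurance premium: $44.60
Union dues: $702.40 × 0.017 = $11.94
Total deductions = $53.63 + $50.34 + $10.54 + $3.65 + $44.60 + $11.94 = $174.70
Net pay = $702.40 − $174.70 = $527.70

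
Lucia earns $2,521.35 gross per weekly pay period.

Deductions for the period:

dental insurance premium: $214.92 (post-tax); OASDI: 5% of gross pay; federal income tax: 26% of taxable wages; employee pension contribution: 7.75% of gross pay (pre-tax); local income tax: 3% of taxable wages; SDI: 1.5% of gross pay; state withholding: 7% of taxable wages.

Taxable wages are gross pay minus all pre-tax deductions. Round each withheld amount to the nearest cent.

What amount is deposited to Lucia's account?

Employee pension contribution: $2,521.35 × 0.0775 = $195.40
Taxable wages = $2,521.35 − $195.40 = $2,325.95
Local income tax: $2,325.95 × 0.03 = $69.78
State withholding: $2,325.95 × 0.07 = $162.82
Federal income tax: $2,325.95 × 0.26 = $604.75
SDI: $2,521.35 × 0.015 = $37.82
OASDI: $2,521.35 × 0.05 = $126.07
Dental insurance premium: $214.92
Total deductions = $195.40 + $69.78 + $162.82 + $604.75 + $37.82 + $126.07 + $214.92 = $1,411.56
Net pay = $2,521.35 − $1,411.56 = $1,109.79

$1,109.79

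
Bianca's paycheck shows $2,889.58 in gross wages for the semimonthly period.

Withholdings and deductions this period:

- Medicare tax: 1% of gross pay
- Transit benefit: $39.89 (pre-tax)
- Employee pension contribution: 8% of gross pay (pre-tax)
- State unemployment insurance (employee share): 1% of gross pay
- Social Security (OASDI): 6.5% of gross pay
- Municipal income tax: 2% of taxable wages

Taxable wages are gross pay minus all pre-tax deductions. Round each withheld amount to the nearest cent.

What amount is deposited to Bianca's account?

$2,320.53

Employee pension contribution: $2,889.58 × 0.08 = $231.17
Transit benefit: $39.89
Pre-tax total = $231.17 + $39.89 = $271.06
Taxable wages = $2,889.58 − $271.06 = $2,618.52
Municipal income tax: $2,618.52 × 0.02 = $52.37
State unemployment insurance (employee share): $2,889.58 × 0.01 = $28.90
Medicare tax: $2,889.58 × 0.01 = $28.90
Social Security (OASDI): $2,889.58 × 0.065 = $187.82
Total deductions = $231.17 + $39.89 + $52.37 + $28.90 + $28.90 + $187.82 = $569.05
Net pay = $2,889.58 − $569.05 = $2,320.53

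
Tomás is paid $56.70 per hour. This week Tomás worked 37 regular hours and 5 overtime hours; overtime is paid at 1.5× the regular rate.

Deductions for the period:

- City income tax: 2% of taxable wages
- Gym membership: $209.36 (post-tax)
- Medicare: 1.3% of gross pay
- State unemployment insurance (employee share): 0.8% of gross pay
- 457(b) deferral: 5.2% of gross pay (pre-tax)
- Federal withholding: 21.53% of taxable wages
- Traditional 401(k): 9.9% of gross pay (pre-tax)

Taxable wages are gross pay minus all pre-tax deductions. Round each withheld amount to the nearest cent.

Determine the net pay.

Regular pay: 37 × $56.70 = $2,097.90
Overtime pay: 5 × $56.70 × 1.5 = $425.25
Gross pay = $2,097.90 + $425.25 = $2,523.15
457(b) deferral: $2,523.15 × 0.052 = $131.20
Traditional 401(k): $2,523.15 × 0.099 = $249.79
Pre-tax total = $131.20 + $249.79 = $380.99
Taxable wages = $2,523.15 − $380.99 = $2,142.16
Federal withholding: $2,142.16 × 0.2153 = $461.21
City income tax: $2,142.16 × 0.02 = $42.84
Medicare: $2,523.15 × 0.013 = $32.80
State unemployment insurance (employee share): $2,523.15 × 0.008 = $20.19
Gym membership: $209.36
Total deductions = $131.20 + $249.79 + $461.21 + $42.84 + $32.80 + $20.19 + $209.36 = $1,147.39
Net pay = $2,523.15 − $1,147.39 = $1,375.76

$1,375.76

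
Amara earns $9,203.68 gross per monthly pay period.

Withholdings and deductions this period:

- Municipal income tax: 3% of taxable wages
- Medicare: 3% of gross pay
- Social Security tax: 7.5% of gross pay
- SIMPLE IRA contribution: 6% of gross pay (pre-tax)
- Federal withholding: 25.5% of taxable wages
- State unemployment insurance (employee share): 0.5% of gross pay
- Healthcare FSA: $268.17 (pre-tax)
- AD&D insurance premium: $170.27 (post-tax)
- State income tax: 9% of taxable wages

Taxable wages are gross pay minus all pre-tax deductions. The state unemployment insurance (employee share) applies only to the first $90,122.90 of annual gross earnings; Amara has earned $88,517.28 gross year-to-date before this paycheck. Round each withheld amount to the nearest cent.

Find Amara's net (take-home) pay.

SIMPLE IRA contribution: $9,203.68 × 0.06 = $552.22
Healthcare FSA: $268.17
Pre-tax total = $552.22 + $268.17 = $820.39
Taxable wages = $9,203.68 − $820.39 = $8,383.29
Federal withholding: $8,383.29 × 0.255 = $2,137.74
Municipal income tax: $8,383.29 × 0.03 = $251.50
State income tax: $8,383.29 × 0.09 = $754.50
Social Security tax: $9,203.68 × 0.075 = $690.28
State unemployment insurance (employee share): only $90,122.90 − $88,517.28 = $1,605.62 of this check is subject → $1,605.62 × 0.005 = $8.03
Medicare: $9,203.68 × 0.03 = $276.11
AD&D insurance premium: $170.27
Total deductions = $552.22 + $268.17 + $2,137.74 + $251.50 + $754.50 + $690.28 + $8.03 + $276.11 + $170.27 = $5,108.82
Net pay = $9,203.68 − $5,108.82 = $4,094.86

$4,094.86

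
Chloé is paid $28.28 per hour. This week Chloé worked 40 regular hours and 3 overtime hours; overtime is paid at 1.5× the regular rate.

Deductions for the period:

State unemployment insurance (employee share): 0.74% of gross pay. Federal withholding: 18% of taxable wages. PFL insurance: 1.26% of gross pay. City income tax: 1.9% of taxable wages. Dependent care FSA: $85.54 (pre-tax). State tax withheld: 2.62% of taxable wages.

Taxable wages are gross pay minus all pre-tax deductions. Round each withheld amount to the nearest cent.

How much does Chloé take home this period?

Regular pay: 40 × $28.28 = $1,131.20
Overtime pay: 3 × $28.28 × 1.5 = $127.26
Gross pay = $1,131.20 + $127.26 = $1,258.46
Dependent care FSA: $85.54
Taxable wages = $1,258.46 − $85.54 = $1,172.92
State tax withheld: $1,172.92 × 0.0262 = $30.73
City income tax: $1,172.92 × 0.019 = $22.29
Federal withholding: $1,172.92 × 0.18 = $211.13
State unemployment insurance (employee share): $1,258.46 × 0.0074 = $9.31
PFL insurance: $1,258.46 × 0.0126 = $15.86
Total deductions = $85.54 + $30.73 + $22.29 + $211.13 + $9.31 + $15.86 = $374.86
Net pay = $1,258.46 − $374.86 = $883.60

$883.60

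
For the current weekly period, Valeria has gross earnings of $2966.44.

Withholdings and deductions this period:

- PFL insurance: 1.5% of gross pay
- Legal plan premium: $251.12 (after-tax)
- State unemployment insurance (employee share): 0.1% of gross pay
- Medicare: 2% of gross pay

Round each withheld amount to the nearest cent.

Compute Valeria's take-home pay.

$2608.52

PFL insurance: $2966.44 × 0.015 = $44.50
Medicare: $2966.44 × 0.02 = $59.33
State unemployment insurance (employee share): $2966.44 × 0.001 = $2.97
Legal plan premium: $251.12
Total deductions = $44.50 + $59.33 + $2.97 + $251.12 = $357.92
Net pay = $2966.44 − $357.92 = $2608.52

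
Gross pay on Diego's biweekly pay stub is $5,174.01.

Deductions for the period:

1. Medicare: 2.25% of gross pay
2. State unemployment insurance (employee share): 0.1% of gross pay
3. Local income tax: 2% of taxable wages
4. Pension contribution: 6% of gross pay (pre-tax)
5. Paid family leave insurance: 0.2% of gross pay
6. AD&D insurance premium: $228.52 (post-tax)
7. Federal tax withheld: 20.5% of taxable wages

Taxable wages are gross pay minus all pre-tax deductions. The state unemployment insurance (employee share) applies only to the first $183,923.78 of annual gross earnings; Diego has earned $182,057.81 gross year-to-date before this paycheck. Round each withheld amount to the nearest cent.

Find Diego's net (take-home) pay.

$3,412.11

Pension contribution: $5,174.01 × 0.06 = $310.44
Taxable wages = $5,174.01 − $310.44 = $4,863.57
Federal tax withheld: $4,863.57 × 0.205 = $997.03
Local income tax: $4,863.57 × 0.02 = $97.27
State unemployment insurance (employee share): only $183,923.78 − $182,057.81 = $1,865.97 of this check is subject → $1,865.97 × 0.001 = $1.87
Paid family leave insurance: $5,174.01 × 0.002 = $10.35
Medicare: $5,174.01 × 0.0225 = $116.42
AD&D insurance premium: $228.52
Total deductions = $310.44 + $997.03 + $97.27 + $1.87 + $10.35 + $116.42 + $228.52 = $1,761.90
Net pay = $5,174.01 − $1,761.90 = $3,412.11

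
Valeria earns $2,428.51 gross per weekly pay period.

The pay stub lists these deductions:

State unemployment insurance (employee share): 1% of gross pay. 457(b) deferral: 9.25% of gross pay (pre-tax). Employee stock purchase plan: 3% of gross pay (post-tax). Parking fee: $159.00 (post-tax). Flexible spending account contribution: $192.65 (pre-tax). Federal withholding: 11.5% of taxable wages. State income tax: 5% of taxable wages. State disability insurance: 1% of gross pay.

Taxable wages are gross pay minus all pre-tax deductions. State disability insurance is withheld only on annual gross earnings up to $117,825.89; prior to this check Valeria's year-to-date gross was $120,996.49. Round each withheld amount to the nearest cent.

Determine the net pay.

$1,423.22

Flexible spending account contribution: $192.65
457(b) deferral: $2,428.51 × 0.0925 = $224.64
Pre-tax total = $192.65 + $224.64 = $417.29
Taxable wages = $2,428.51 − $417.29 = $2,011.22
Federal withholding: $2,011.22 × 0.115 = $231.29
State income tax: $2,011.22 × 0.05 = $100.56
State unemployment insurance (employee share): $2,428.51 × 0.01 = $24.29
State disability insurance: annual cap $117,825.89 already reached (YTD $120,996.49), so $0.00
Parking fee: $159.00
Employee stock purchase plan: $2,428.51 × 0.03 = $72.86
Total deductions = $192.65 + $224.64 + $231.29 + $100.56 + $24.29 + $0.00 + $159.00 + $72.86 = $1,005.29
Net pay = $2,428.51 − $1,005.29 = $1,423.22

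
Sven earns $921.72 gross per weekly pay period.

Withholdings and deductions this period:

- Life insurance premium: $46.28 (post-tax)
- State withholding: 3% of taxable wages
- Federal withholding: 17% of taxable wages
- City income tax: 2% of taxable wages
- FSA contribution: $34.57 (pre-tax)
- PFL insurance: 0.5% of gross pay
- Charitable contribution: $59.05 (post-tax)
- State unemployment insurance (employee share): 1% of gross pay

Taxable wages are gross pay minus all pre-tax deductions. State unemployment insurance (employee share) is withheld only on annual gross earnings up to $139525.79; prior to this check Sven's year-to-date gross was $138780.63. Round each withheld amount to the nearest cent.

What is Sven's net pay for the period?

$574.59

FSA contribution: $34.57
Taxable wages = $921.72 − $34.57 = $887.15
City income tax: $887.15 × 0.02 = $17.74
State withholding: $887.15 × 0.03 = $26.61
Federal withholding: $887.15 × 0.17 = $150.82
State unemployment insurance (employee share): only $139525.79 − $138780.63 = $745.16 of this check is subject → $745.16 × 0.01 = $7.45
PFL insurance: $921.72 × 0.005 = $4.61
Life insurance premium: $46.28
Charitable contribution: $59.05
Total deductions = $34.57 + $17.74 + $26.61 + $150.82 + $7.45 + $4.61 + $46.28 + $59.05 = $347.13
Net pay = $921.72 − $347.13 = $574.59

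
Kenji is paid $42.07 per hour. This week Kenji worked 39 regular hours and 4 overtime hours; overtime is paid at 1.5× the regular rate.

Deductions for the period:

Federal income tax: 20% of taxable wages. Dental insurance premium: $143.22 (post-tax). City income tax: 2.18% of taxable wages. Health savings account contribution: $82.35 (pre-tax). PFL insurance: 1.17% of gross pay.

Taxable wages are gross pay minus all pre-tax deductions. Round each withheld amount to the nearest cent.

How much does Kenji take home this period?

$1,243.79

Regular pay: 39 × $42.07 = $1,640.73
Overtime pay: 4 × $42.07 × 1.5 = $252.42
Gross pay = $1,640.73 + $252.42 = $1,893.15
Health savings account contribution: $82.35
Taxable wages = $1,893.15 − $82.35 = $1,810.80
Federal income tax: $1,810.80 × 0.2 = $362.16
City income tax: $1,810.80 × 0.0218 = $39.48
PFL insurance: $1,893.15 × 0.0117 = $22.15
Dental insurance premium: $143.22
Total deductions = $82.35 + $362.16 + $39.48 + $22.15 + $143.22 = $649.36
Net pay = $1,893.15 − $649.36 = $1,243.79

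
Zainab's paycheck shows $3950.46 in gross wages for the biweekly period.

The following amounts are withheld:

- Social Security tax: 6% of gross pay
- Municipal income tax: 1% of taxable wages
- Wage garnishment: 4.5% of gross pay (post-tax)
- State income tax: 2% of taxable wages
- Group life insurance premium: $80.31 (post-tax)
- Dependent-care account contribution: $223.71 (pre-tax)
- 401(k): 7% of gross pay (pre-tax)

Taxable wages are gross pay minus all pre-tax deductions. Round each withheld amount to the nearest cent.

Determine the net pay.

$2851.61

401(k): $3950.46 × 0.07 = $276.53
Dependent-care account contribution: $223.71
Pre-tax total = $276.53 + $223.71 = $500.24
Taxable wages = $3950.46 − $500.24 = $3450.22
Municipal income tax: $3450.22 × 0.01 = $34.50
State income tax: $3450.22 × 0.02 = $69.00
Social Security tax: $3950.46 × 0.06 = $237.03
Group life insurance premium: $80.31
Wage garnishment: $3950.46 × 0.045 = $177.77
Total deductions = $276.53 + $223.71 + $34.50 + $69.00 + $237.03 + $80.31 + $177.77 = $1098.85
Net pay = $3950.46 − $1098.85 = $2851.61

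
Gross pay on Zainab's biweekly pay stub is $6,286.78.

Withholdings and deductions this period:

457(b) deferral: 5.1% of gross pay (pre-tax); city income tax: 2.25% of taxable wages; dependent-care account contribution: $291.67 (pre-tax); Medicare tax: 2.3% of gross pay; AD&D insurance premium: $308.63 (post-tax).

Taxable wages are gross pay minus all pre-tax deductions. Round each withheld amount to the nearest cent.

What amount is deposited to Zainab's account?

$5,093.57

Dependent-care account contribution: $291.67
457(b) deferral: $6,286.78 × 0.051 = $320.63
Pre-tax total = $291.67 + $320.63 = $612.30
Taxable wages = $6,286.78 − $612.30 = $5,674.48
City income tax: $5,674.48 × 0.0225 = $127.68
Medicare tax: $6,286.78 × 0.023 = $144.60
AD&D insurance premium: $308.63
Total deductions = $291.67 + $320.63 + $127.68 + $144.60 + $308.63 = $1,193.21
Net pay = $6,286.78 − $1,193.21 = $5,093.57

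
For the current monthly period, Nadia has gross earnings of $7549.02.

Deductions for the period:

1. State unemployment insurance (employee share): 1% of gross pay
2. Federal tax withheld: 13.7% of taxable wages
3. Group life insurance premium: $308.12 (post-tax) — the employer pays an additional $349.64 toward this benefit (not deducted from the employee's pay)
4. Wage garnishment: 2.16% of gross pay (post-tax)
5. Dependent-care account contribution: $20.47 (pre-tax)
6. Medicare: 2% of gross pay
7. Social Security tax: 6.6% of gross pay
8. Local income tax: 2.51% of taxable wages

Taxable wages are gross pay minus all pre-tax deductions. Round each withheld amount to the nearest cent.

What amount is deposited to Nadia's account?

$5112.28

Dependent-care account contribution: $20.47
Taxable wages = $7549.02 − $20.47 = $7528.55
Local income tax: $7528.55 × 0.0251 = $188.97
Federal tax withheld: $7528.55 × 0.137 = $1031.41
State unemployment insurance (employee share): $7549.02 × 0.01 = $75.49
Medicare: $7549.02 × 0.02 = $150.98
Social Security tax: $7549.02 × 0.066 = $498.24
Wage garnishment: $7549.02 × 0.0216 = $163.06
Group life insurance premium: $308.12
(Employer's $349.64 toward group life insurance premium is not withheld from the employee.)
Total deductions = $20.47 + $188.97 + $1031.41 + $75.49 + $150.98 + $498.24 + $163.06 + $308.12 = $2436.74
Net pay = $7549.02 − $2436.74 = $5112.28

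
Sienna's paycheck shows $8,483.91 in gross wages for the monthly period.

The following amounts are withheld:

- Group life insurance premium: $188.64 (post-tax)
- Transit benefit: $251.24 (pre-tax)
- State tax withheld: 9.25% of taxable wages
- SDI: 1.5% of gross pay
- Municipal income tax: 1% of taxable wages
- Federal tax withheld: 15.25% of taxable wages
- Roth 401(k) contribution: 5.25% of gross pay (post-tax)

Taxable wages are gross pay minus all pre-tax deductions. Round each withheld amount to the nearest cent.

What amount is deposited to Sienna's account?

$5,372.03

Transit benefit: $251.24
Taxable wages = $8,483.91 − $251.24 = $8,232.67
Municipal income tax: $8,232.67 × 0.01 = $82.33
State tax withheld: $8,232.67 × 0.0925 = $761.52
Federal tax withheld: $8,232.67 × 0.1525 = $1,255.48
SDI: $8,483.91 × 0.015 = $127.26
Group life insurance premium: $188.64
Roth 401(k) contribution: $8,483.91 × 0.0525 = $445.41
Total deductions = $251.24 + $82.33 + $761.52 + $1,255.48 + $127.26 + $188.64 + $445.41 = $3,111.88
Net pay = $8,483.91 − $3,111.88 = $5,372.03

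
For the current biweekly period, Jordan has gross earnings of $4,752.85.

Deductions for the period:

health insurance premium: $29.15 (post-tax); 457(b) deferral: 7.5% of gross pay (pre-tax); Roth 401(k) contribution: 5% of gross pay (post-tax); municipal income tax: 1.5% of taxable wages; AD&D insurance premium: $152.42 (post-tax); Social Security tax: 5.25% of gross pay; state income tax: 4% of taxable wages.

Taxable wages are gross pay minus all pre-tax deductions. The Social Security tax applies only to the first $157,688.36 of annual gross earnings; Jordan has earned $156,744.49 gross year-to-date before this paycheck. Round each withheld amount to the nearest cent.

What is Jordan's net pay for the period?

457(b) deferral: $4,752.85 × 0.075 = $356.46
Taxable wages = $4,752.85 − $356.46 = $4,396.39
State income tax: $4,396.39 × 0.04 = $175.86
Municipal income tax: $4,396.39 × 0.015 = $65.95
Social Security tax: only $157,688.36 − $156,744.49 = $943.87 of this check is subject → $943.87 × 0.0525 = $49.55
Roth 401(k) contribution: $4,752.85 × 0.05 = $237.64
Health insurance premium: $29.15
AD&D insurance premium: $152.42
Total deductions = $356.46 + $175.86 + $65.95 + $49.55 + $237.64 + $29.15 + $152.42 = $1,067.03
Net pay = $4,752.85 − $1,067.03 = $3,685.82

$3,685.82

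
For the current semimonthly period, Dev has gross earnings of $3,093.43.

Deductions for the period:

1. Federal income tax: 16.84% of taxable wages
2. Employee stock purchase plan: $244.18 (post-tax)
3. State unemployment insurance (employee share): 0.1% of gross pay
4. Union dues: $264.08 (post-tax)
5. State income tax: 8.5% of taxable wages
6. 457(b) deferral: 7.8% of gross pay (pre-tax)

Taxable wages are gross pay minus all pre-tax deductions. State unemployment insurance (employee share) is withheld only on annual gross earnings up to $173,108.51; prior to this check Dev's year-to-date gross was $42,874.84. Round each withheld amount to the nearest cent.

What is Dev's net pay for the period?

$1,618.06

457(b) deferral: $3,093.43 × 0.078 = $241.29
Taxable wages = $3,093.43 − $241.29 = $2,852.14
Federal income tax: $2,852.14 × 0.1684 = $480.30
State income tax: $2,852.14 × 0.085 = $242.43
State unemployment insurance (employee share): cap not yet reached, full $3,093.43 is subject → $3,093.43 × 0.001 = $3.09
Union dues: $264.08
Employee stock purchase plan: $244.18
Total deductions = $241.29 + $480.30 + $242.43 + $3.09 + $264.08 + $244.18 = $1,475.37
Net pay = $3,093.43 − $1,475.37 = $1,618.06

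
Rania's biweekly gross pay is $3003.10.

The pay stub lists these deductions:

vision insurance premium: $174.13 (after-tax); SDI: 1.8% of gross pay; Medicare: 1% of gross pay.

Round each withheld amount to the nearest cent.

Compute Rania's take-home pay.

$2744.88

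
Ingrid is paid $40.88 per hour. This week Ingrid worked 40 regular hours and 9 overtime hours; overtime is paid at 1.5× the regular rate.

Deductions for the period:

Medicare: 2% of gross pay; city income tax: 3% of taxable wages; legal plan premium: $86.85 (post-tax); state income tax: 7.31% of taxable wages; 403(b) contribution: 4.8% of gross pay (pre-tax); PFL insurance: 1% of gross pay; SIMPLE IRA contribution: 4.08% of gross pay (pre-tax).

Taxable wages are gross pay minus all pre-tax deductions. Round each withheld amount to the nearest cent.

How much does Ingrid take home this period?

Regular pay: 40 × $40.88 = $1,635.20
Overtime pay: 9 × $40.88 × 1.5 = $551.88
Gross pay = $1,635.20 + $551.88 = $2,187.08
SIMPLE IRA contribution: $2,187.08 × 0.0408 = $89.23
403(b) contribution: $2,187.08 × 0.048 = $104.98
Pre-tax total = $89.23 + $104.98 = $194.21
Taxable wages = $2,187.08 − $194.21 = $1,992.87
City income tax: $1,992.87 × 0.03 = $59.79
State income tax: $1,992.87 × 0.0731 = $145.68
Medicare: $2,187.08 × 0.02 = $43.74
PFL insurance: $2,187.08 × 0.01 = $21.87
Legal plan premium: $86.85
Total deductions = $89.23 + $104.98 + $59.79 + $145.68 + $43.74 + $21.87 + $86.85 = $552.14
Net pay = $2,187.08 − $552.14 = $1,634.94

$1,634.94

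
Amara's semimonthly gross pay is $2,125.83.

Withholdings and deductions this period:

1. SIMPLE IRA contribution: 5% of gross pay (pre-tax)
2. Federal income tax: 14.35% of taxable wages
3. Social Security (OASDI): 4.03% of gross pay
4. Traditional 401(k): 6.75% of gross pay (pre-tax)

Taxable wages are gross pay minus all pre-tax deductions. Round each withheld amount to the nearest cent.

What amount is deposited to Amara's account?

$1,521.17

SIMPLE IRA contribution: $2,125.83 × 0.05 = $106.29
Traditional 401(k): $2,125.83 × 0.0675 = $143.49
Pre-tax total = $106.29 + $143.49 = $249.78
Taxable wages = $2,125.83 − $249.78 = $1,876.05
Federal income tax: $1,876.05 × 0.1435 = $269.21
Social Security (OASDI): $2,125.83 × 0.0403 = $85.67
Total deductions = $106.29 + $143.49 + $269.21 + $85.67 = $604.66
Net pay = $2,125.83 − $604.66 = $1,521.17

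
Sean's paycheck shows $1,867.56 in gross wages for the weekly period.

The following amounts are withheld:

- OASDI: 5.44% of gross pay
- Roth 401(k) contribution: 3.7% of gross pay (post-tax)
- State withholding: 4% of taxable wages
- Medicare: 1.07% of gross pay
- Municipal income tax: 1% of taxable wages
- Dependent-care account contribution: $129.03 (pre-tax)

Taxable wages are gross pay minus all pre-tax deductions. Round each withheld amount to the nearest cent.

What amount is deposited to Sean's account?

$1,460.92

Dependent-care account contribution: $129.03
Taxable wages = $1,867.56 − $129.03 = $1,738.53
State withholding: $1,738.53 × 0.04 = $69.54
Municipal income tax: $1,738.53 × 0.01 = $17.39
Medicare: $1,867.56 × 0.0107 = $19.98
OASDI: $1,867.56 × 0.0544 = $101.60
Roth 401(k) contribution: $1,867.56 × 0.037 = $69.10
Total deductions = $129.03 + $69.54 + $17.39 + $19.98 + $101.60 + $69.10 = $406.64
Net pay = $1,867.56 − $406.64 = $1,460.92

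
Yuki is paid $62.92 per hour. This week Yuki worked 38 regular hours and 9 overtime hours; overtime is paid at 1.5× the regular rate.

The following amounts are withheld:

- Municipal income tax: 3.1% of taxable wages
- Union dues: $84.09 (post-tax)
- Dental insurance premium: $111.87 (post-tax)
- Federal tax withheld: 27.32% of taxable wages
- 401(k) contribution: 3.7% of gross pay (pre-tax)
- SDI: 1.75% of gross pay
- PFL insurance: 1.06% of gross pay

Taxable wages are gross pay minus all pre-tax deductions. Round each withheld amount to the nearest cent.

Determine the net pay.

$1884.21

Regular pay: 38 × $62.92 = $2390.96
Overtime pay: 9 × $62.92 × 1.5 = $849.42
Gross pay = $2390.96 + $849.42 = $3240.38
401(k) contribution: $3240.38 × 0.037 = $119.89
Taxable wages = $3240.38 − $119.89 = $3120.49
Municipal income tax: $3120.49 × 0.031 = $96.74
Federal tax withheld: $3120.49 × 0.2732 = $852.52
SDI: $3240.38 × 0.0175 = $56.71
PFL insurance: $3240.38 × 0.0106 = $34.35
Dental insurance premium: $111.87
Union dues: $84.09
Total deductions = $119.89 + $96.74 + $852.52 + $56.71 + $34.35 + $111.87 + $84.09 = $1356.17
Net pay = $3240.38 − $1356.17 = $1884.21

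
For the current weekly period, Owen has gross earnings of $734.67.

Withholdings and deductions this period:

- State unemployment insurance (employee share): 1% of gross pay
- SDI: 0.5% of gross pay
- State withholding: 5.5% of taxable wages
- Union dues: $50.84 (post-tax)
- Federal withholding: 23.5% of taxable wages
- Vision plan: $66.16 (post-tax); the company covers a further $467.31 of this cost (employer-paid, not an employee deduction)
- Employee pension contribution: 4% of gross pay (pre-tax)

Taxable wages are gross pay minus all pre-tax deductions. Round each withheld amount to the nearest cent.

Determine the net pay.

$372.73

Employee pension contribution: $734.67 × 0.04 = $29.39
Taxable wages = $734.67 − $29.39 = $705.28
Federal withholding: $705.28 × 0.235 = $165.74
State withholding: $705.28 × 0.055 = $38.79
State unemployment insurance (employee share): $734.67 × 0.01 = $7.35
SDI: $734.67 × 0.005 = $3.67
Union dues: $50.84
Vision plan: $66.16
(Employer's $467.31 toward vision plan is not withheld from the employee.)
Total deductions = $29.39 + $165.74 + $38.79 + $7.35 + $3.67 + $50.84 + $66.16 = $361.94
Net pay = $734.67 − $361.94 = $372.73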